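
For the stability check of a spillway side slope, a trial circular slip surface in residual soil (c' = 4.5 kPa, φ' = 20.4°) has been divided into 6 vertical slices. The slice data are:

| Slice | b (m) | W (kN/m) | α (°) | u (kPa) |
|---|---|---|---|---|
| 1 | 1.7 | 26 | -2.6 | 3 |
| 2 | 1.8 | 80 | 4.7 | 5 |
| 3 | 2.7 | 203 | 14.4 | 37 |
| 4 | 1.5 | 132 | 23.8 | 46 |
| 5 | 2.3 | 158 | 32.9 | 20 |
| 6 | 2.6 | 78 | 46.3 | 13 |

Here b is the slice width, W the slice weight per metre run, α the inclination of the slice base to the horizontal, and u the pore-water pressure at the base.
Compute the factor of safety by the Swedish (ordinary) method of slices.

FS = 0.72

Ordinary method of slices: FS = Σ[c'·Δl_i + (W_i cosα_i − u_i·Δl_i)·tanφ'] / Σ W_i sinα_i, with Δl_i = b_i / cosα_i.
Slice 1: Δl = 1.7/cos(-2.6°) = 1.702 m; N'_1 = 26·cos(-2.6°) − 3·1.702 = 20.9; c'Δl = 7.66; W sinα = -1.2
Slice 2: Δl = 1.8/cos4.7° = 1.806 m; N'_2 = 80·cos4.7° − 5·1.806 = 70.7; c'Δl = 8.13; W sinα = 6.6
Slice 3: Δl = 2.7/cos14.4° = 2.788 m; N'_3 = 203·cos14.4° − 37·2.788 = 93.5; c'Δl = 12.54; W sinα = 50.5
Slice 4: Δl = 1.5/cos23.8° = 1.639 m; N'_4 = 132·cos23.8° − 46·1.639 = 45.4; c'Δl = 7.38; W sinα = 53.3
Slice 5: Δl = 2.3/cos32.9° = 2.739 m; N'_5 = 158·cos32.9° − 20·2.739 = 77.9; c'Δl = 12.33; W sinα = 85.8
Slice 6: Δl = 2.6/cos46.3° = 3.763 m; N'_6 = 78·cos46.3° − 13·3.763 = 5.0; c'Δl = 16.93; W sinα = 56.4
Σc'Δl = 65.0 kN/m; ΣN' = 313.3 kN/m; ΣW sinα = 251.3 kN/m
Resisting = 65.0 + 313.3·tan20.4° = 65.0 + 116.5 = 181.5 kN/m
FS = 181.5 / 251.3 = 0.722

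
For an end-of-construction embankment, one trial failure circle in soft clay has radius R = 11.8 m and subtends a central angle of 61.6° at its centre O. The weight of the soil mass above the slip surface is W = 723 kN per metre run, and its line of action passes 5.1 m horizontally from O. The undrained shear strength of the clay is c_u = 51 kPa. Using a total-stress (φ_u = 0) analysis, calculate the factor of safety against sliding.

Taking moments about the centre O, the resisting moment is provided by the undrained shear strength acting along the arc:
Arc length L_a = R·θ = 11.8·(61.6°·π/180) = 11.8·1.0751 = 12.69 m
M_R = c_u·L_a·R = 51·12.69·11.8 = 7634.7 kN·m/m
M_D = W·d = 723·5.1 = 3687.3 kN·m/m
FS = M_R / M_D = 7634.7 / 3687.3 = 2.071

FS = 2.07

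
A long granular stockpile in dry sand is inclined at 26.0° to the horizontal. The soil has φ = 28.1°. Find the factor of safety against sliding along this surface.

For a dry cohesionless infinite slope the factor of safety is FS = tanφ / tanβ.
FS = tan28.1° / tan26.0° = 0.5340 / 0.4877 = 1.095

FS = 1.09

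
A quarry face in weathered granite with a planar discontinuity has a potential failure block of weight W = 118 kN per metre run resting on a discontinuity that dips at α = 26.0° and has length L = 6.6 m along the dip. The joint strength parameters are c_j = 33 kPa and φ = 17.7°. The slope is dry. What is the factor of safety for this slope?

FS = 4.86

Resolving the block weight along and normal to the plane and applying the Mohr–Coulomb strength on the joint:
N' = W cosα = 118·cos26.0° = 106.1 kN/m
Driving force T = W sinα = 118·sin26.0° = 51.7 kN/m
Resisting force R = c_j·L + N'·tanφ = 33·6.6 + 106.1·tan17.7° = 217.8 + 33.8 = 251.6 kN/m
FS = R / T = 251.6 / 51.7 = 4.865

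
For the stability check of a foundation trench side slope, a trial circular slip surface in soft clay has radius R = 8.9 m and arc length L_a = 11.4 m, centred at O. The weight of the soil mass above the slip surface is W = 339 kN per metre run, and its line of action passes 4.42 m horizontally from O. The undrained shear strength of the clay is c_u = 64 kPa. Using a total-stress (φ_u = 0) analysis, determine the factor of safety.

Taking moments about the centre O, the resisting moment is provided by the undrained shear strength acting along the arc:
M_R = c_u·L_a·R = 64·11.40·8.9 = 6493.4 kN·m/m
M_D = W·d = 339·4.42 = 1498.4 kN·m/m
FS = M_R / M_D = 6493.4 / 1498.4 = 4.334

FS = 4.33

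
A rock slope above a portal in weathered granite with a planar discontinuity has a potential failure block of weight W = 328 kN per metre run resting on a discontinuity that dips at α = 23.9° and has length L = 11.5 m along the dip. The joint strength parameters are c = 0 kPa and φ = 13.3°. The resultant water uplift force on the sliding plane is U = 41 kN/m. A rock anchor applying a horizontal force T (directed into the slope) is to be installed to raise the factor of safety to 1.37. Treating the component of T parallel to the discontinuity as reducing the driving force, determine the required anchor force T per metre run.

T = 90 kN/m

Resolving forces along and normal to the sliding plane, with the horizontal anchor force T adding T·sinα to the effective normal force and T·cosα acting up the plane against the driving force:
FS = [cL + (W cosα − U + T sinα) tanφ] / [W sinα − T cosα]
Without the anchor: N' = 258.9 kN/m, driving T_d = 132.9 kN/m, resisting R = 0·11.5 + 258.9·tan13.3° = 61.2 kN/m, FS = 0.46.
Setting FS = 1.37 and solving for T:
1.37·(132.9 − T cos23.9°) = 61.2 + T sin23.9°·tan13.3°
T·(sin23.9°·tan13.3° + 1.37·cos23.9°) = 1.37·132.9 − 61.2
T·(0.4051·0.2364 + 1.37·0.9143) = 182.1 − 61.2 = 120.9
T·1.3483 = 120.9
T = 89.6 kN/m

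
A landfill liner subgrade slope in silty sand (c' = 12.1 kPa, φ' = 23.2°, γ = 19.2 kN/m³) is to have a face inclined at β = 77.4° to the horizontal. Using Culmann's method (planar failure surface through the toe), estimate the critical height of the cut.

H_c = 5.45 m

Culmann's analysis gives the critical failure plane at α_cr = (β + φ')/2 = (77.4 + 23.2)/2 = 50.3°, and the critical height
H_c = (4c'/γ) · sinβ cosφ' / [1 − cos(β − φ')]
    = (4·12.1/19.2) · sin77.4°·cos23.2° / [1 − cos(54.2°)]
    = 2.521 · 0.9759·0.9191 / [1 − 0.5850]
    = 2.521 · 0.8970 / 0.4150
    = 5.45 m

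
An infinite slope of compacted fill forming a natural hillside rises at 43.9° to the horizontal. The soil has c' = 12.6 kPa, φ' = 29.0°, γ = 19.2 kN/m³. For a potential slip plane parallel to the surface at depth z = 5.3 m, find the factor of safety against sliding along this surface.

FS = 0.82

For an infinite slope with a slip plane parallel to the surface (no pore pressure): FS = [c' + γz cos²β tanφ'] / [γz sinβ cosβ].
γz = 19.2·5.3 = 101.76 kN/m²
Numerator = 12.6 + 101.76·cos²43.9°·tan29.0° = 12.6 + 101.76·0.5192·0.5543 = 41.886 kPa
Denominator = 101.76·sin43.9°·cos43.9° = 101.76·0.6934·0.7206 = 50.842 kPa
FS = 41.886 / 50.842 = 0.824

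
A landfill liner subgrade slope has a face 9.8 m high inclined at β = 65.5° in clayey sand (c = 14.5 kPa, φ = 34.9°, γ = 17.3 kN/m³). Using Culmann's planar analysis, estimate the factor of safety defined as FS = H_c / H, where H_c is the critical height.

FS = 1.83

H_c = (4c/γ) · sinβ cosφ / [1 − cos(β − φ)]
    = (4·14.5/17.3) · sin65.5°·cos34.9° / [1 − cos30.6°]
    = 3.353 · 0.7463 / 0.1393 = 17.97 m
FS = H_c / H = 17.97 / 9.8 = 1.833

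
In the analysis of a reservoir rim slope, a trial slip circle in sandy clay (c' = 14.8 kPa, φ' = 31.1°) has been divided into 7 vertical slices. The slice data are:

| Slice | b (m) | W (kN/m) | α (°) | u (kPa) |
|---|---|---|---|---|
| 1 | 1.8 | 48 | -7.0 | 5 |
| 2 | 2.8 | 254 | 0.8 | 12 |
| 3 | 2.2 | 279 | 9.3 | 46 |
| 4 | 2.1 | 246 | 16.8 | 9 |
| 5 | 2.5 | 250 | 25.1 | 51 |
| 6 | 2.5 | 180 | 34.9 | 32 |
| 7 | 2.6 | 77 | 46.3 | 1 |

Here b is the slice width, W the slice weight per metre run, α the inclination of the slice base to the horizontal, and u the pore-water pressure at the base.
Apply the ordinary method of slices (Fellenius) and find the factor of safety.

Ordinary method of slices: FS = Σ[c'·Δl_i + (W_i cosα_i − u_i·Δl_i)·tanφ'] / Σ W_i sinα_i, with Δl_i = b_i / cosα_i.
Slice 1: Δl = 1.8/cos(-7.0°) = 1.814 m; N'_1 = 48·cos(-7.0°) − 5·1.814 = 38.6; c'Δl = 26.84; W sinα = -5.8
Slice 2: Δl = 2.8/cos0.8° = 2.800 m; N'_2 = 254·cos0.8° − 12·2.800 = 220.4; c'Δl = 41.44; W sinα = 3.5
Slice 3: Δl = 2.2/cos9.3° = 2.229 m; N'_3 = 279·cos9.3° − 46·2.229 = 172.8; c'Δl = 32.99; W sinα = 45.1
Slice 4: Δl = 2.1/cos16.8° = 2.194 m; N'_4 = 246·cos16.8° − 9·2.194 = 215.8; c'Δl = 32.47; W sinα = 71.1
Slice 5: Δl = 2.5/cos25.1° = 2.761 m; N'_5 = 250·cos25.1° − 51·2.761 = 85.6; c'Δl = 40.86; W sinα = 106.0
Slice 6: Δl = 2.5/cos34.9° = 3.048 m; N'_6 = 180·cos34.9° − 32·3.048 = 50.1; c'Δl = 45.11; W sinα = 103.0
Slice 7: Δl = 2.6/cos46.3° = 3.763 m; N'_7 = 77·cos46.3° − 1·3.763 = 49.4; c'Δl = 55.70; W sinα = 55.7
Σc'Δl = 275.4 kN/m; ΣN' = 832.6 kN/m; ΣW sinα = 378.6 kN/m
Resisting = 275.4 + 832.6·tan31.1° = 275.4 + 502.3 = 777.7 kN/m
FS = 777.7 / 378.6 = 2.054

FS = 2.05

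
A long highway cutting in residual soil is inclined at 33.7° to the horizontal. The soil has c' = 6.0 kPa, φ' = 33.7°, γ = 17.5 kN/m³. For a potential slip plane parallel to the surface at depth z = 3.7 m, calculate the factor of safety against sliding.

FS = 1.20

For an infinite slope with a slip plane parallel to the surface (no pore pressure): FS = [c' + γz cos²β tanφ'] / [γz sinβ cosβ].
γz = 17.5·3.7 = 64.75 kN/m²
Numerator = 6.0 + 64.75·cos²33.7°·tan33.7° = 6.0 + 64.75·0.6921·0.6669 = 35.889 kPa
Denominator = 64.75·sin33.7°·cos33.7° = 64.75·0.5548·0.8320 = 29.889 kPa
FS = 35.889 / 29.889 = 1.201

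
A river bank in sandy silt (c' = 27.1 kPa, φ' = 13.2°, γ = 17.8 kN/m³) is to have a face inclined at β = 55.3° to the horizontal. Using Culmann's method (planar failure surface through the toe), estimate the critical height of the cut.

Culmann's analysis gives the critical failure plane at α_cr = (β + φ')/2 = (55.3 + 13.2)/2 = 34.2°, and the critical height
H_c = (4c'/γ) · sinβ cosφ' / [1 − cos(β − φ')]
    = (4·27.1/17.8) · sin55.3°·cos13.2° / [1 − cos(42.1°)]
    = 6.090 · 0.8221·0.9736 / [1 − 0.7420]
    = 6.090 · 0.8004 / 0.2580
    = 18.89 m

H_c = 18.89 m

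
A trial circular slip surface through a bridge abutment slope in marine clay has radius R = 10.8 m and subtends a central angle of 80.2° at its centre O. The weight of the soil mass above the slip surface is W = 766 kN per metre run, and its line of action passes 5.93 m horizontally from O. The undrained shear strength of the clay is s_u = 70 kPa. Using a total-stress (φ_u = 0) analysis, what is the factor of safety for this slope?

FS = 2.52

Taking moments about the centre O, the resisting moment is provided by the undrained shear strength acting along the arc:
Arc length L_a = R·θ = 10.8·(80.2°·π/180) = 10.8·1.3998 = 15.12 m
M_R = s_u·L_a·R = 70·15.12·10.8 = 11428.7 kN·m/m
M_D = W·d = 766·5.93 = 4542.4 kN·m/m
FS = M_R / M_D = 11428.7 / 4542.4 = 2.516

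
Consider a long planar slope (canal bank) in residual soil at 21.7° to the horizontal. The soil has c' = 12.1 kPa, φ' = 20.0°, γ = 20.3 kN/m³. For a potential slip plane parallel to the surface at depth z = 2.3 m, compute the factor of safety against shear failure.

For an infinite slope with a slip plane parallel to the surface (no pore pressure): FS = [c' + γz cos²β tanφ'] / [γz sinβ cosβ].
γz = 20.3·2.3 = 46.69 kN/m²
Numerator = 12.1 + 46.69·cos²21.7°·tan20.0° = 12.1 + 46.69·0.8633·0.3640 = 26.771 kPa
Denominator = 46.69·sin21.7°·cos21.7° = 46.69·0.3697·0.9291 = 16.040 kPa
FS = 26.771 / 16.040 = 1.669

FS = 1.67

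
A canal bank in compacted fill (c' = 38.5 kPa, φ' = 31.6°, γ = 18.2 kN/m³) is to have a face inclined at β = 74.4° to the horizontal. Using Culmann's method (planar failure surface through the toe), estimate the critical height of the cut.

Culmann's analysis gives the critical failure plane at α_cr = (β + φ')/2 = (74.4 + 31.6)/2 = 53.0°, and the critical height
H_c = (4c'/γ) · sinβ cosφ' / [1 − cos(β − φ')]
    = (4·38.5/18.2) · sin74.4°·cos31.6° / [1 − cos(42.8°)]
    = 8.462 · 0.9632·0.8517 / [1 − 0.7337]
    = 8.462 · 0.8204 / 0.2663
    = 26.07 m

H_c = 26.07 m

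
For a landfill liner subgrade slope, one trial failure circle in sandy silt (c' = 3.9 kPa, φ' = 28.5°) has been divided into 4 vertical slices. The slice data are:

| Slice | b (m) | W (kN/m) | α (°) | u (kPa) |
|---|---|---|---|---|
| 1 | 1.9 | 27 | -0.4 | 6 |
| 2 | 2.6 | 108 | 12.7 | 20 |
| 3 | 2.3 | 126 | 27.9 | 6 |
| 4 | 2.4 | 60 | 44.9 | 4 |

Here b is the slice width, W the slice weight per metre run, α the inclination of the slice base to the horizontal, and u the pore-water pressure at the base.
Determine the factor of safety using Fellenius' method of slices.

FS = 1.17

Ordinary method of slices: FS = Σ[c'·Δl_i + (W_i cosα_i − u_i·Δl_i)·tanφ'] / Σ W_i sinα_i, with Δl_i = b_i / cosα_i.
Slice 1: Δl = 1.9/cos(-0.4°) = 1.900 m; N'_1 = 27·cos(-0.4°) − 6·1.900 = 15.6; c'Δl = 7.41; W sinα = -0.2
Slice 2: Δl = 2.6/cos12.7° = 2.665 m; N'_2 = 108·cos12.7° − 20·2.665 = 52.1; c'Δl = 10.39; W sinα = 23.7
Slice 3: Δl = 2.3/cos27.9° = 2.602 m; N'_3 = 126·cos27.9° − 6·2.602 = 95.7; c'Δl = 10.15; W sinα = 59.0
Slice 4: Δl = 2.4/cos44.9° = 3.388 m; N'_4 = 60·cos44.9° − 4·3.388 = 28.9; c'Δl = 13.21; W sinα = 42.4
Σc'Δl = 41.2 kN/m; ΣN' = 192.3 kN/m; ΣW sinα = 124.9 kN/m
Resisting = 41.2 + 192.3·tan28.5° = 41.2 + 104.4 = 145.6 kN/m
FS = 145.6 / 124.9 = 1.166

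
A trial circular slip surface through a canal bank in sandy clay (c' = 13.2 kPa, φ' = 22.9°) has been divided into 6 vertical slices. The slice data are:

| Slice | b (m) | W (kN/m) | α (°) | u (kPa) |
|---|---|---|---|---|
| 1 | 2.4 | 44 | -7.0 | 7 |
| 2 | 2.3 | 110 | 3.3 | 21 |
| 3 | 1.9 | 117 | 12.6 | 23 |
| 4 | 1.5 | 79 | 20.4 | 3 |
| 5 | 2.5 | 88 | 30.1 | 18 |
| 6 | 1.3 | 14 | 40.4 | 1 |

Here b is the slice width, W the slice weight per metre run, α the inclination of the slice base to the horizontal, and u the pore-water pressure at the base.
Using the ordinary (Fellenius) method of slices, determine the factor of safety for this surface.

Ordinary method of slices: FS = Σ[c'·Δl_i + (W_i cosα_i − u_i·Δl_i)·tanφ'] / Σ W_i sinα_i, with Δl_i = b_i / cosα_i.
Slice 1: Δl = 2.4/cos(-7.0°) = 2.418 m; N'_1 = 44·cos(-7.0°) − 7·2.418 = 26.7; c'Δl = 31.92; W sinα = -5.4
Slice 2: Δl = 2.3/cos3.3° = 2.304 m; N'_2 = 110·cos3.3° − 21·2.304 = 61.4; c'Δl = 30.41; W sinα = 6.3
Slice 3: Δl = 1.9/cos12.6° = 1.947 m; N'_3 = 117·cos12.6° − 23·1.947 = 69.4; c'Δl = 25.70; W sinα = 25.5
Slice 4: Δl = 1.5/cos20.4° = 1.600 m; N'_4 = 79·cos20.4° − 3·1.600 = 69.2; c'Δl = 21.12; W sinα = 27.5
Slice 5: Δl = 2.5/cos30.1° = 2.890 m; N'_5 = 88·cos30.1° − 18·2.890 = 24.1; c'Δl = 38.14; W sinα = 44.1
Slice 6: Δl = 1.3/cos40.4° = 1.707 m; N'_6 = 14·cos40.4° − 1·1.707 = 9.0; c'Δl = 22.53; W sinα = 9.1
Σc'Δl = 169.8 kN/m; ΣN' = 259.9 kN/m; ΣW sinα = 107.2 kN/m
Resisting = 169.8 + 259.9·tan22.9° = 169.8 + 109.8 = 279.6 kN/m
FS = 279.6 / 107.2 = 2.607

FS = 2.61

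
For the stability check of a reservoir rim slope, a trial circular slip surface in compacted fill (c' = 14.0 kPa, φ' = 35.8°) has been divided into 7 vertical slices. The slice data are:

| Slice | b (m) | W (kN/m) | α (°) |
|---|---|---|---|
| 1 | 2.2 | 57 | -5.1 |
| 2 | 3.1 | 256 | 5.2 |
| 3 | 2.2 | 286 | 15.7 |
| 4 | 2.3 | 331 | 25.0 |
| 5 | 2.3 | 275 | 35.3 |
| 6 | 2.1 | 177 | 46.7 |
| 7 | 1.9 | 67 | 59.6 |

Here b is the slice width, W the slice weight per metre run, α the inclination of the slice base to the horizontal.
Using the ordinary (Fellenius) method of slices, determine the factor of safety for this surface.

Ordinary method of slices: FS = Σ[c'·Δl_i + (W_i cosα_i)·tanφ'] / Σ W_i sinα_i, with Δl_i = b_i / cosα_i.
Slice 1: Δl = 2.2/cos(-5.1°) = 2.209 m; N'_1 = 57·cos(-5.1°) = 56.8; c'Δl = 30.92; W sinα = -5.1
Slice 2: Δl = 3.1/cos5.2° = 3.113 m; N'_2 = 256·cos5.2° = 254.9; c'Δl = 43.58; W sinα = 23.2
Slice 3: Δl = 2.2/cos15.7° = 2.285 m; N'_3 = 286·cos15.7° = 275.3; c'Δl = 31.99; W sinα = 77.4
Slice 4: Δl = 2.3/cos25.0° = 2.538 m; N'_4 = 331·cos25.0° = 300.0; c'Δl = 35.53; W sinα = 139.9
Slice 5: Δl = 2.3/cos35.3° = 2.818 m; N'_5 = 275·cos35.3° = 224.4; c'Δl = 39.45; W sinα = 158.9
Slice 6: Δl = 2.1/cos46.7° = 3.062 m; N'_6 = 177·cos46.7° = 121.4; c'Δl = 42.87; W sinα = 128.8
Slice 7: Δl = 1.9/cos59.6° = 3.755 m; N'_7 = 67·cos59.6° = 33.9; c'Δl = 52.57; W sinα = 57.8
Σc'Δl = 276.9 kN/m; ΣN' = 1266.8 kN/m; ΣW sinα = 580.9 kN/m
Resisting = 276.9 + 1266.8·tan35.8° = 276.9 + 913.6 = 1190.5 kN/m
FS = 1190.5 / 580.9 = 2.049

FS = 2.05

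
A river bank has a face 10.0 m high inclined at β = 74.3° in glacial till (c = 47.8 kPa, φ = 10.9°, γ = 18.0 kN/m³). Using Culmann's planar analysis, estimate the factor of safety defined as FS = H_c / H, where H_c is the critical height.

H_c = (4c/γ) · sinβ cosφ / [1 − cos(β − φ)]
    = (4·47.8/18.0) · sin74.3°·cos10.9° / [1 − cos63.4°]
    = 10.622 · 0.9453 / 0.5522 = 18.18 m
FS = H_c / H = 18.18 / 10.0 = 1.818

FS = 1.82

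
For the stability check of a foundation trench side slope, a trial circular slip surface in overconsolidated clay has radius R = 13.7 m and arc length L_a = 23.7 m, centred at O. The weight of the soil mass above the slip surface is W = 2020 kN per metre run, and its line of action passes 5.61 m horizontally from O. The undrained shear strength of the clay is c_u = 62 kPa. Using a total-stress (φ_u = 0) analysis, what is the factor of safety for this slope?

FS = 1.78

Taking moments about the centre O, the resisting moment is provided by the undrained shear strength acting along the arc:
M_R = c_u·L_a·R = 62·23.70·13.7 = 20130.8 kN·m/m
M_D = W·d = 2020·5.61 = 11332.2 kN·m/m
FS = M_R / M_D = 20130.8 / 11332.2 = 1.776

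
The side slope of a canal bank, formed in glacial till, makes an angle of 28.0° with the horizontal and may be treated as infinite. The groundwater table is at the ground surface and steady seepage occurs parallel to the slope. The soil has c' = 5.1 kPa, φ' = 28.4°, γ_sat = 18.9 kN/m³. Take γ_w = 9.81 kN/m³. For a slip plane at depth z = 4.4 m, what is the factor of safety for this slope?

With seepage parallel to the slope and the water table at the surface, the effective normal stress on the slip plane uses the buoyant unit weight γ' = γ_sat − γ_w while the driving shear stress uses γ_sat:
FS = [c' + γ' z cos²β tanφ'] / [γ_sat z sinβ cosβ]
γ' = 18.9 − 9.81 = 9.09 kN/m³
Numerator = 5.1 + 9.09·4.4·cos²28.0°·tan28.4° = 5.1 + 9.09·4.4·0.7796·0.5407 = 21.959 kPa
Denominator = 18.9·4.4·sin28.0°·cos28.0° = 18.9·4.4·0.4695·0.8829 = 34.471 kPa
FS = 21.959 / 34.471 = 0.637

FS = 0.64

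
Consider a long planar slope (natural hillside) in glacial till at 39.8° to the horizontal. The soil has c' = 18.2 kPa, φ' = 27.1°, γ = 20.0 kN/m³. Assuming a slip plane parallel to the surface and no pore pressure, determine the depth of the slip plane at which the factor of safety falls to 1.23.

Setting FS = 1.23 in FS = [c' + γz cos²β tanφ'] / [γz sinβ cosβ] and solving for z:
z = c' / [γ cosβ (FS·sinβ − cosβ·tanφ')]
  = 18.2 / [20.0·cos39.8°·(1.23·sin39.8° − cos39.8°·tan27.1°)]
  = 18.2 / [20.0·0.7683·(1.23·0.6401 − 0.7683·0.5117)]
  = 18.2 / 6.0569 = 3.005 m

z = 3.00 m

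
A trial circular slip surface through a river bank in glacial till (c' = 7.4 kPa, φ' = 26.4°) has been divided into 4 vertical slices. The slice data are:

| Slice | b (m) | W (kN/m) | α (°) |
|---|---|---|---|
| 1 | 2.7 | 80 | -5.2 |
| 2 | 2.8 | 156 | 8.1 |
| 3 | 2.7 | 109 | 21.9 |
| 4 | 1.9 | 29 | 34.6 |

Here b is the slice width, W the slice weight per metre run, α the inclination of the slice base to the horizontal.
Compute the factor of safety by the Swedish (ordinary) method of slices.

FS = 3.59

Ordinary method of slices: FS = Σ[c'·Δl_i + (W_i cosα_i)·tanφ'] / Σ W_i sinα_i, with Δl_i = b_i / cosα_i.
Slice 1: Δl = 2.7/cos(-5.2°) = 2.711 m; N'_1 = 80·cos(-5.2°) = 79.7; c'Δl = 20.06; W sinα = -7.3
Slice 2: Δl = 2.8/cos8.1° = 2.828 m; N'_2 = 156·cos8.1° = 154.4; c'Δl = 20.93; W sinα = 22.0
Slice 3: Δl = 2.7/cos21.9° = 2.910 m; N'_3 = 109·cos21.9° = 101.1; c'Δl = 21.53; W sinα = 40.7
Slice 4: Δl = 1.9/cos34.6° = 2.308 m; N'_4 = 29·cos34.6° = 23.9; c'Δl = 17.08; W sinα = 16.5
Σc'Δl = 79.6 kN/m; ΣN' = 359.1 kN/m; ΣW sinα = 71.9 kN/m
Resisting = 79.6 + 359.1·tan26.4° = 79.6 + 178.3 = 257.9 kN/m
FS = 257.9 / 71.9 = 3.589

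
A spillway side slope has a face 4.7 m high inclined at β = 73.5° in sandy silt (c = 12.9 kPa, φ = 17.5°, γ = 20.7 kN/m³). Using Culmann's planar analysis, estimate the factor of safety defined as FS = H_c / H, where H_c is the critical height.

FS = 1.10

H_c = (4c/γ) · sinβ cosφ / [1 − cos(β − φ)]
    = (4·12.9/20.7) · sin73.5°·cos17.5° / [1 − cos56.0°]
    = 2.493 · 0.9144 / 0.4408 = 5.17 m
FS = H_c / H = 5.17 / 4.7 = 1.100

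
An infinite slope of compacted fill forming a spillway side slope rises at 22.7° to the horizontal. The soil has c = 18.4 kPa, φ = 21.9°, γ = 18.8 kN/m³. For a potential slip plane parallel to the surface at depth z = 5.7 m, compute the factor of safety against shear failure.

FS = 1.44

For an infinite slope with a slip plane parallel to the surface (no pore pressure): FS = [c + γz cos²β tanφ] / [γz sinβ cosβ].
γz = 18.8·5.7 = 107.16 kN/m²
Numerator = 18.4 + 107.16·cos²22.7°·tan21.9° = 18.4 + 107.16·0.8511·0.4020 = 55.063 kPa
Denominator = 107.16·sin22.7°·cos22.7° = 107.16·0.3859·0.9225 = 38.150 kPa
FS = 55.063 / 38.150 = 1.443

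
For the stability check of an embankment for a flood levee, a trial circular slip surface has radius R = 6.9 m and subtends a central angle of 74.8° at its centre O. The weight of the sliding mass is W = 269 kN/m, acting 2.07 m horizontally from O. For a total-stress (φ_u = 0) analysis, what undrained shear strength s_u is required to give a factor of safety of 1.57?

s_u = 14.1 kPa

FS = s_u·L_a·R / (W·d), so s_u = FS·W·d / (L_a·R).
Arc length L_a = R·θ = 6.9·(74.8°·π/180) = 6.9·1.3055 = 9.01 m
s_u = 1.57·269·2.07 / (9.01·6.9) = 874.2 / 62.16 = 14.07 kPa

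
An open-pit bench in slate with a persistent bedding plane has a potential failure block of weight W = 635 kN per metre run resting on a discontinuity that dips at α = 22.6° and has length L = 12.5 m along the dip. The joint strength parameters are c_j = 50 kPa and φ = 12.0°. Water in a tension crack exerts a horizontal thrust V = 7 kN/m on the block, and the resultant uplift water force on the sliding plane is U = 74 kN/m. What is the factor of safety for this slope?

FS = 2.93

Resolving the block weight along and normal to the plane and applying the Mohr–Coulomb strength on the joint:
N' = W cosα − U − V sinα = 635·cos22.6° − 74 − 7·sin22.6° = 509.5 kN/m
Driving force T = W sinα + V cosα = 635·sin22.6° + 7·cos22.6° = 250.5 kN/m
Resisting force R = c_j·L + N'·tanφ = 50·12.5 + 509.5·tan12.0° = 625.0 + 108.3 = 733.3 kN/m
FS = R / T = 733.3 / 250.5 = 2.927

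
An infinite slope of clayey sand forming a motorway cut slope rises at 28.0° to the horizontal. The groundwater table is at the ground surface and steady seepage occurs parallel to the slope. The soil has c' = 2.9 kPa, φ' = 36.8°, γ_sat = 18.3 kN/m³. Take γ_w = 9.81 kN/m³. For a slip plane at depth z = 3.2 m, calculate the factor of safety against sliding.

With seepage parallel to the slope and the water table at the surface, the effective normal stress on the slip plane uses the buoyant unit weight γ' = γ_sat − γ_w while the driving shear stress uses γ_sat:
FS = [c' + γ' z cos²β tanφ'] / [γ_sat z sinβ cosβ]
γ' = 18.3 − 9.81 = 8.49 kN/m³
Numerator = 2.9 + 8.49·3.2·cos²28.0°·tan36.8° = 2.9 + 8.49·3.2·0.7796·0.7481 = 18.745 kPa
Denominator = 18.3·3.2·sin28.0°·cos28.0° = 18.3·3.2·0.4695·0.8829 = 24.274 kPa
FS = 18.745 / 24.274 = 0.772

FS = 0.77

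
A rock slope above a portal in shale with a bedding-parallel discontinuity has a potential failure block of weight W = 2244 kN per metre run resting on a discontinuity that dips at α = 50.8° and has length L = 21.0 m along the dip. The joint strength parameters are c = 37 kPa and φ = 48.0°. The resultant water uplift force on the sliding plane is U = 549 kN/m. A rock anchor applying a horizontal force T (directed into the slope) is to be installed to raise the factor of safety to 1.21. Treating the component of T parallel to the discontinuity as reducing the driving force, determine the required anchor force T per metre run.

Resolving forces along and normal to the sliding plane, with the horizontal anchor force T adding T·sinα to the effective normal force and T·cosα acting up the plane against the driving force:
FS = [cL + (W cosα − U + T sinα) tanφ] / [W sinα − T cosα]
Without the anchor: N' = 869.3 kN/m, driving T_d = 1739.0 kN/m, resisting R = 37·21.0 + 869.3·tan48.0° = 1742.4 kN/m, FS = 1.00.
Setting FS = 1.21 and solving for T:
1.21·(1739.0 − T cos50.8°) = 1742.4 + T sin50.8°·tan48.0°
T·(sin50.8°·tan48.0° + 1.21·cos50.8°) = 1.21·1739.0 − 1742.4
T·(0.7749·1.1106 + 1.21·0.6320) = 2104.2 − 1742.4 = 361.7
T·1.6254 = 361.7
T = 222.5 kN/m

T = 223 kN/m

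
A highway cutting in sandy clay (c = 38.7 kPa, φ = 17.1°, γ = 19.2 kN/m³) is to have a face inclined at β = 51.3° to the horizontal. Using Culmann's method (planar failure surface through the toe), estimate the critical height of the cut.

H_c = 34.78 m

Culmann's analysis gives the critical failure plane at α_cr = (β + φ)/2 = (51.3 + 17.1)/2 = 34.2°, and the critical height
H_c = (4c/γ) · sinβ cosφ / [1 − cos(β − φ)]
    = (4·38.7/19.2) · sin51.3°·cos17.1° / [1 − cos(34.2°)]
    = 8.063 · 0.7804·0.9558 / [1 − 0.8271]
    = 8.063 · 0.7459 / 0.1729
    = 34.78 m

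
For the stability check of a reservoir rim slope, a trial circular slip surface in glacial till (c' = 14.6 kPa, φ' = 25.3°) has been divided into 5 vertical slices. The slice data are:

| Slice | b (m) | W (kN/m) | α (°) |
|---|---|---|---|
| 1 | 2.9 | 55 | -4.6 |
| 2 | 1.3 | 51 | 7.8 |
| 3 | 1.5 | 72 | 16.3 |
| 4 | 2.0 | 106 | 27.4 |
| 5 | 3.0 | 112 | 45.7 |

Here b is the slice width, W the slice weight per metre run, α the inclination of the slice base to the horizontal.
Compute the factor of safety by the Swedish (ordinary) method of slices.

Ordinary method of slices: FS = Σ[c'·Δl_i + (W_i cosα_i)·tanφ'] / Σ W_i sinα_i, with Δl_i = b_i / cosα_i.
Slice 1: Δl = 2.9/cos(-4.6°) = 2.909 m; N'_1 = 55·cos(-4.6°) = 54.8; c'Δl = 42.48; W sinα = -4.4
Slice 2: Δl = 1.3/cos7.8° = 1.312 m; N'_2 = 51·cos7.8° = 50.5; c'Δl = 19.16; W sinα = 6.9
Slice 3: Δl = 1.5/cos16.3° = 1.563 m; N'_3 = 72·cos16.3° = 69.1; c'Δl = 22.82; W sinα = 20.2
Slice 4: Δl = 2.0/cos27.4° = 2.253 m; N'_4 = 106·cos27.4° = 94.1; c'Δl = 32.89; W sinα = 48.8
Slice 5: Δl = 3.0/cos45.7° = 4.295 m; N'_5 = 112·cos45.7° = 78.2; c'Δl = 62.71; W sinα = 80.2
Σc'Δl = 180.1 kN/m; ΣN' = 346.8 kN/m; ΣW sinα = 151.7 kN/m
Resisting = 180.1 + 346.8·tan25.3° = 180.1 + 163.9 = 344.0 kN/m
FS = 344.0 / 151.7 = 2.268

FS = 2.27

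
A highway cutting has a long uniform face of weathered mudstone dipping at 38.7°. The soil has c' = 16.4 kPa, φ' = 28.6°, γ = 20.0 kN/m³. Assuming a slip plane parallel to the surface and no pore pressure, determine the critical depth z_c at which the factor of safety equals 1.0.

Setting FS = 1.00 in FS = [c' + γz cos²β tanφ'] / [γz sinβ cosβ] and solving for z:
z = c' / [γ cosβ (FS·sinβ − cosβ·tanφ')]
  = 16.4 / [20.0·cos38.7°·(1.00·sin38.7° − cos38.7°·tan28.6°)]
  = 16.4 / [20.0·0.7804·(1.00·0.6252 − 0.7804·0.5452)]
  = 16.4 / 3.1176 = 5.260 m

z_c = 5.26 m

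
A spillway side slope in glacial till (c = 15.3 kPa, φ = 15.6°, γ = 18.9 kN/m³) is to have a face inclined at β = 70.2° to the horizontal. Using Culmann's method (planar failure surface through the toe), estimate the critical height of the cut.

Culmann's analysis gives the critical failure plane at α_cr = (β + φ)/2 = (70.2 + 15.6)/2 = 42.9°, and the critical height
H_c = (4c/γ) · sinβ cosφ / [1 − cos(β − φ)]
    = (4·15.3/18.9) · sin70.2°·cos15.6° / [1 − cos(54.6°)]
    = 3.238 · 0.9409·0.9632 / [1 − 0.5793]
    = 3.238 · 0.9062 / 0.4207
    = 6.97 m

H_c = 6.97 m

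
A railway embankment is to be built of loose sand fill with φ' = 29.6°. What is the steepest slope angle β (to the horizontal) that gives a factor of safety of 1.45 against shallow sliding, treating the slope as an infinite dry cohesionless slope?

β = 21.4°

For an infinite dry cohesionless slope FS = tanφ'/tanβ, so tanβ = tanφ' / FS.
tanβ = tan29.6° / 1.45 = 0.5681 / 1.45 = 0.3918
β = arctan(0.3918) = 21.39°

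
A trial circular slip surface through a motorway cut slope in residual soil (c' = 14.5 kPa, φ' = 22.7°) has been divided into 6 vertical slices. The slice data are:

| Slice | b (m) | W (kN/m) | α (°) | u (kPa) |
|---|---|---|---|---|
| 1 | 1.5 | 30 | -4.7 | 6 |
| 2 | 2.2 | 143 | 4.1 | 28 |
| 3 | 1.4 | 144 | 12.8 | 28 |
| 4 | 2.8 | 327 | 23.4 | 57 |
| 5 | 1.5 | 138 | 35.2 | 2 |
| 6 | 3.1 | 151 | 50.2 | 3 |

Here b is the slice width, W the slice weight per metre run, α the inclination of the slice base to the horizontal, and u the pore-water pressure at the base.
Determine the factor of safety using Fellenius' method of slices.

FS = 1.19

Ordinary method of slices: FS = Σ[c'·Δl_i + (W_i cosα_i − u_i·Δl_i)·tanφ'] / Σ W_i sinα_i, with Δl_i = b_i / cosα_i.
Slice 1: Δl = 1.5/cos(-4.7°) = 1.505 m; N'_1 = 30·cos(-4.7°) − 6·1.505 = 20.9; c'Δl = 21.82; W sinα = -2.5
Slice 2: Δl = 2.2/cos4.1° = 2.206 m; N'_2 = 143·cos4.1° − 28·2.206 = 80.9; c'Δl = 31.98; W sinα = 10.2
Slice 3: Δl = 1.4/cos12.8° = 1.436 m; N'_3 = 144·cos12.8° − 28·1.436 = 100.2; c'Δl = 20.82; W sinα = 31.9
Slice 4: Δl = 2.8/cos23.4° = 3.051 m; N'_4 = 327·cos23.4° − 57·3.051 = 126.2; c'Δl = 44.24; W sinα = 129.9
Slice 5: Δl = 1.5/cos35.2° = 1.836 m; N'_5 = 138·cos35.2° − 2·1.836 = 109.1; c'Δl = 26.62; W sinα = 79.5
Slice 6: Δl = 3.1/cos50.2° = 4.843 m; N'_6 = 151·cos50.2° − 3·4.843 = 82.1; c'Δl = 70.22; W sinα = 116.0
Σc'Δl = 215.7 kN/m; ΣN' = 519.4 kN/m; ΣW sinα = 365.1 kN/m
Resisting = 215.7 + 519.4·tan22.7° = 215.7 + 217.3 = 433.0 kN/m
FS = 433.0 / 365.1 = 1.186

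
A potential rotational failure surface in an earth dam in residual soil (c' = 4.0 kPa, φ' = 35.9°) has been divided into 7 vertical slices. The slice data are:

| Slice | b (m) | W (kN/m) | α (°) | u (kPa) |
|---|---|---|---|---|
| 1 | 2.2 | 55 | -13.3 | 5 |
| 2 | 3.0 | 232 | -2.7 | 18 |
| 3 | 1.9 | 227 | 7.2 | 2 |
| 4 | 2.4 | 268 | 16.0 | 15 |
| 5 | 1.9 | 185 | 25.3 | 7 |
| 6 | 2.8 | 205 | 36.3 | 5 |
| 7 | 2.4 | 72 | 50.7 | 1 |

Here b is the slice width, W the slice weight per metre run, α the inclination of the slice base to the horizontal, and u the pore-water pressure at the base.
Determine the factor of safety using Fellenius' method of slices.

Ordinary method of slices: FS = Σ[c'·Δl_i + (W_i cosα_i − u_i·Δl_i)·tanφ'] / Σ W_i sinα_i, with Δl_i = b_i / cosα_i.
Slice 1: Δl = 2.2/cos(-13.3°) = 2.261 m; N'_1 = 55·cos(-13.3°) − 5·2.261 = 42.2; c'Δl = 9.04; W sinα = -12.7
Slice 2: Δl = 3.0/cos(-2.7°) = 3.003 m; N'_2 = 232·cos(-2.7°) − 18·3.003 = 177.7; c'Δl = 12.01; W sinα = -10.9
Slice 3: Δl = 1.9/cos7.2° = 1.915 m; N'_3 = 227·cos7.2° − 2·1.915 = 221.4; c'Δl = 7.66; W sinα = 28.5
Slice 4: Δl = 2.4/cos16.0° = 2.497 m; N'_4 = 268·cos16.0° − 15·2.497 = 220.2; c'Δl = 9.99; W sinα = 73.9
Slice 5: Δl = 1.9/cos25.3° = 2.102 m; N'_5 = 185·cos25.3° − 7·2.102 = 152.5; c'Δl = 8.41; W sinα = 79.1
Slice 6: Δl = 2.8/cos36.3° = 3.474 m; N'_6 = 205·cos36.3° − 5·3.474 = 147.8; c'Δl = 13.90; W sinα = 121.4
Slice 7: Δl = 2.4/cos50.7° = 3.789 m; N'_7 = 72·cos50.7° − 1·3.789 = 41.8; c'Δl = 15.16; W sinα = 55.7
Σc'Δl = 76.2 kN/m; ΣN' = 1003.7 kN/m; ΣW sinα = 334.9 kN/m
Resisting = 76.2 + 1003.7·tan35.9° = 76.2 + 726.5 = 802.7 kN/m
FS = 802.7 / 334.9 = 2.397

FS = 2.40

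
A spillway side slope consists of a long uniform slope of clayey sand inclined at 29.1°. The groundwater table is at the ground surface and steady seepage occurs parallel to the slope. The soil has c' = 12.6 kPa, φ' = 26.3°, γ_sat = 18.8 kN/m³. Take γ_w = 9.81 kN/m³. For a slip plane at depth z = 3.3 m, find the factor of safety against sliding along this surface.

With seepage parallel to the slope and the water table at the surface, the effective normal stress on the slip plane uses the buoyant unit weight γ' = γ_sat − γ_w while the driving shear stress uses γ_sat:
FS = [c' + γ' z cos²β tanφ'] / [γ_sat z sinβ cosβ]
γ' = 18.8 − 9.81 = 8.99 kN/m³
Numerator = 12.6 + 8.99·3.3·cos²29.1°·tan26.3° = 12.6 + 8.99·3.3·0.7635·0.4942 = 23.794 kPa
Denominator = 18.8·3.3·sin29.1°·cos29.1° = 18.8·3.3·0.4863·0.8738 = 26.364 kPa
FS = 23.794 / 26.364 = 0.903

FS = 0.90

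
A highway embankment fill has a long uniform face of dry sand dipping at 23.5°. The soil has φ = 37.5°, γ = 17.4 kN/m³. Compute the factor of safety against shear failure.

For a dry cohesionless infinite slope the factor of safety is FS = tanφ / tanβ.
FS = tan37.5° / tan23.5° = 0.7673 / 0.4348 = 1.765

FS = 1.76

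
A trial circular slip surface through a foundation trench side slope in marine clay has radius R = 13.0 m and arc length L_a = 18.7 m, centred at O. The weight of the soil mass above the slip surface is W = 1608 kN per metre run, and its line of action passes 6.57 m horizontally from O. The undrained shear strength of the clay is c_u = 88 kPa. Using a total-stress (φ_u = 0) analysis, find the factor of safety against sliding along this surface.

Taking moments about the centre O, the resisting moment is provided by the undrained shear strength acting along the arc:
M_R = c_u·L_a·R = 88·18.70·13.0 = 21392.8 kN·m/m
M_D = W·d = 1608·6.57 = 10564.6 kN·m/m
FS = M_R / M_D = 21392.8 / 10564.6 = 2.025

FS = 2.02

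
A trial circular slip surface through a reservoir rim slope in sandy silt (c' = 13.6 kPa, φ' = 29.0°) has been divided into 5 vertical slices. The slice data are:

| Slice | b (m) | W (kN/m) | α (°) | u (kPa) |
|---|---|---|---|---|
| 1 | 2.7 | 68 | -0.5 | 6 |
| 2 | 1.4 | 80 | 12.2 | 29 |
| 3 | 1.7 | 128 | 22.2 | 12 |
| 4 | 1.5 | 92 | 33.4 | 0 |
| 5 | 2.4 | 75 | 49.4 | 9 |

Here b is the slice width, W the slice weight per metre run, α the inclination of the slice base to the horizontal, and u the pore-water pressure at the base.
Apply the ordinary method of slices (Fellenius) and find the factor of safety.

Ordinary method of slices: FS = Σ[c'·Δl_i + (W_i cosα_i − u_i·Δl_i)·tanφ'] / Σ W_i sinα_i, with Δl_i = b_i / cosα_i.
Slice 1: Δl = 2.7/cos(-0.5°) = 2.700 m; N'_1 = 68·cos(-0.5°) − 6·2.700 = 51.8; c'Δl = 36.72; W sinα = -0.6
Slice 2: Δl = 1.4/cos12.2° = 1.432 m; N'_2 = 80·cos12.2° − 29·1.432 = 36.7; c'Δl = 19.48; W sinα = 16.9
Slice 3: Δl = 1.7/cos22.2° = 1.836 m; N'_3 = 128·cos22.2° − 12·1.836 = 96.5; c'Δl = 24.97; W sinα = 48.4
Slice 4: Δl = 1.5/cos33.4° = 1.797 m; N'_4 = 92·cos33.4° − 0·1.797 = 76.8; c'Δl = 24.44; W sinα = 50.6
Slice 5: Δl = 2.4/cos49.4° = 3.688 m; N'_5 = 75·cos49.4° − 9·3.688 = 15.6; c'Δl = 50.16; W sinα = 56.9
Σc'Δl = 155.8 kN/m; ΣN' = 277.4 kN/m; ΣW sinα = 172.3 kN/m
Resisting = 155.8 + 277.4·tan29.0° = 155.8 + 153.7 = 309.5 kN/m
FS = 309.5 / 172.3 = 1.797

FS = 1.80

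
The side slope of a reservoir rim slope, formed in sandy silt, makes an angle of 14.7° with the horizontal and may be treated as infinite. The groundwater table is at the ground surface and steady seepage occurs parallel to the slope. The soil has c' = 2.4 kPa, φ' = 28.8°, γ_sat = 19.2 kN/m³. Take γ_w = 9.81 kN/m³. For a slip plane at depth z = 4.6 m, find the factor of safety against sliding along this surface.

FS = 1.14

With seepage parallel to the slope and the water table at the surface, the effective normal stress on the slip plane uses the buoyant unit weight γ' = γ_sat − γ_w while the driving shear stress uses γ_sat:
FS = [c' + γ' z cos²β tanφ'] / [γ_sat z sinβ cosβ]
γ' = 19.2 − 9.81 = 9.39 kN/m³
Numerator = 2.4 + 9.39·4.6·cos²14.7°·tan28.8° = 2.4 + 9.39·4.6·0.9356·0.5498 = 24.617 kPa
Denominator = 19.2·4.6·sin14.7°·cos14.7° = 19.2·4.6·0.2538·0.9673 = 21.678 kPa
FS = 24.617 / 21.678 = 1.136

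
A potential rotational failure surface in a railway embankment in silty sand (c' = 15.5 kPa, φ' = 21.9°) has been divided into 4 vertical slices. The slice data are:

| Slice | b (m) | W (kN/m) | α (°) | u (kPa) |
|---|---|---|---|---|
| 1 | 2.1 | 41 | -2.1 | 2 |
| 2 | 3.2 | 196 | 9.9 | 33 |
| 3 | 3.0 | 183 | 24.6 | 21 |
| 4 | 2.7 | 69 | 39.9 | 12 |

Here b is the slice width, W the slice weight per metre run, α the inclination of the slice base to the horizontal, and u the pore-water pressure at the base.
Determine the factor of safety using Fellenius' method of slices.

FS = 1.84

Ordinary method of slices: FS = Σ[c'·Δl_i + (W_i cosα_i − u_i·Δl_i)·tanφ'] / Σ W_i sinα_i, with Δl_i = b_i / cosα_i.
Slice 1: Δl = 2.1/cos(-2.1°) = 2.101 m; N'_1 = 41·cos(-2.1°) − 2·2.101 = 36.8; c'Δl = 32.57; W sinα = -1.5
Slice 2: Δl = 3.2/cos9.9° = 3.248 m; N'_2 = 196·cos9.9° − 33·3.248 = 85.9; c'Δl = 50.35; W sinα = 33.7
Slice 3: Δl = 3.0/cos24.6° = 3.299 m; N'_3 = 183·cos24.6° − 21·3.299 = 97.1; c'Δl = 51.14; W sinα = 76.2
Slice 4: Δl = 2.7/cos39.9° = 3.519 m; N'_4 = 69·cos39.9° − 12·3.519 = 10.7; c'Δl = 54.55; W sinα = 44.3
Σc'Δl = 188.6 kN/m; ΣN' = 230.5 kN/m; ΣW sinα = 152.6 kN/m
Resisting = 188.6 + 230.5·tan21.9° = 188.6 + 92.6 = 281.3 kN/m
FS = 281.3 / 152.6 = 1.843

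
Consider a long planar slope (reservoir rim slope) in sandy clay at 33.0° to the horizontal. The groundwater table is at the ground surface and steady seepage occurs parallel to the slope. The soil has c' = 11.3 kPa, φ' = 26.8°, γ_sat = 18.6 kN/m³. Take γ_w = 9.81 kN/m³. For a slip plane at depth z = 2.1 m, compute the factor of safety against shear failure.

FS = 1.00

With seepage parallel to the slope and the water table at the surface, the effective normal stress on the slip plane uses the buoyant unit weight γ' = γ_sat − γ_w while the driving shear stress uses γ_sat:
FS = [c' + γ' z cos²β tanφ'] / [γ_sat z sinβ cosβ]
γ' = 18.6 − 9.81 = 8.79 kN/m³
Numerator = 11.3 + 8.79·2.1·cos²33.0°·tan26.8° = 11.3 + 8.79·2.1·0.7034·0.5051 = 17.858 kPa
Denominator = 18.6·2.1·sin33.0°·cos33.0° = 18.6·2.1·0.5446·0.8387 = 17.842 kPa
FS = 17.858 / 17.842 = 1.001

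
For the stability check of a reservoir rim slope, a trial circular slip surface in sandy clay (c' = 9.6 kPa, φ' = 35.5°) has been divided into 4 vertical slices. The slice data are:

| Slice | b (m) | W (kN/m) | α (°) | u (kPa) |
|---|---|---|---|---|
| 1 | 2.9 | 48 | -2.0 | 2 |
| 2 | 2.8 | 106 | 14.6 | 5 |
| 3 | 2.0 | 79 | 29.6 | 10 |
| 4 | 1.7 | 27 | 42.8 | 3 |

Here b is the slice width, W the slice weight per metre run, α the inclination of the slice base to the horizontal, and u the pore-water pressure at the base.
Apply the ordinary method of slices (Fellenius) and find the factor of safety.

Ordinary method of slices: FS = Σ[c'·Δl_i + (W_i cosα_i − u_i·Δl_i)·tanφ'] / Σ W_i sinα_i, with Δl_i = b_i / cosα_i.
Slice 1: Δl = 2.9/cos(-2.0°) = 2.902 m; N'_1 = 48·cos(-2.0°) − 2·2.902 = 42.2; c'Δl = 27.86; W sinα = -1.7
Slice 2: Δl = 2.8/cos14.6° = 2.893 m; N'_2 = 106·cos14.6° − 5·2.893 = 88.1; c'Δl = 27.78; W sinα = 26.7
Slice 3: Δl = 2.0/cos29.6° = 2.300 m; N'_3 = 79·cos29.6° − 10·2.300 = 45.7; c'Δl = 22.08; W sinα = 39.0
Slice 4: Δl = 1.7/cos42.8° = 2.317 m; N'_4 = 27·cos42.8° − 3·2.317 = 12.9; c'Δl = 22.24; W sinα = 18.3
Σc'Δl = 100.0 kN/m; ΣN' = 188.8 kN/m; ΣW sinα = 82.4 kN/m
Resisting = 100.0 + 188.8·tan35.5° = 100.0 + 134.7 = 234.6 kN/m
FS = 234.6 / 82.4 = 2.847

FS = 2.85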